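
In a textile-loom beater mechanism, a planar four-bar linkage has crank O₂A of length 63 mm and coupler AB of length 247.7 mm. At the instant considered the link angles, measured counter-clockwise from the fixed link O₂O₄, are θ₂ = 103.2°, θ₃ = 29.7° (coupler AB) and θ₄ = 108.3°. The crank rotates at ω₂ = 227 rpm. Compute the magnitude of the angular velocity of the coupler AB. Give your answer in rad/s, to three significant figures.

ω₂ = 23.77 rad/s (from 227 rpm).
Differentiating the loop-closure r₂e^{iθ₂}+r₃e^{iθ₃}=r₁+r₄e^{iθ₄} gives r₂ω₂e^{iθ₂}+r₃ω₃e^{iθ₃}=r₄ω₄e^{iθ₄}.
Eliminating the other unknown: ω₃ = r₂ω₂ sin(θ₄−θ₂) / [r₃ sin(θ₃−θ₄)].
Numerator sine = +0.08889; denominator sine = -0.98027.
Result = 0.063·23.77·(+0.08889) / (0.2477·(-0.98027)) = -0.54827 rad/s; magnitude 0.54827 rad/s.

0.548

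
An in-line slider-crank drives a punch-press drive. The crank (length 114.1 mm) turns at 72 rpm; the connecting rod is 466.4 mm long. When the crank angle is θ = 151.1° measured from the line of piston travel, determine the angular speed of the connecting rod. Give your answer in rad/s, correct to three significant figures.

ω = 7.54 rad/s (converted from 72 rpm).
The rod makes angle φ with the slider axis where L sinφ = r sinθ; differentiating, L cosφ·φ̇ = r ω cosθ.
L cosφ = √(L² − r² sin²θ) = 0.46313 m.
|ω_rod| = r ω |cosθ| / √(L² − r² sin²θ) = 0.1141·7.54·0.87546/0.46313 = 1.6262 rad/s.

1.63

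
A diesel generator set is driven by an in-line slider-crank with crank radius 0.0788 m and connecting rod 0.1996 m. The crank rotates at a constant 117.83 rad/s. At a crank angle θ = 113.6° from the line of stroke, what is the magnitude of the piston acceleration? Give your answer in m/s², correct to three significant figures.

742

ω = 117.8 rad/s
x(θ) = r cosθ + √(L² − r² sin²θ); with ω constant, a = ω²·d²x/dθ².
d²x/dθ² = −r cosθ − r²(cos2θ)/√u − r⁴ sin²2θ/(4u^{3/2}),  u = L² − r² sin²θ = 0.034626 m².
Substituting r = 0.0788 m, L = 0.1996 m, θ = 113.6°: d²x/dθ² = +0.053415 m.
a = ω²·d²x/dθ² = (117.8)²·(+0.053415) = +741.61 m/s²;  |a| = 741.61 m/s².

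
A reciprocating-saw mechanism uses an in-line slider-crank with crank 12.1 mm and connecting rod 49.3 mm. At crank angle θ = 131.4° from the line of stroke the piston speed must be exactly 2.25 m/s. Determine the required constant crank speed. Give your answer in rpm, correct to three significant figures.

2840

For an in-line slider-crank, |v_piston| = rω|sinθ|·[1 + r cosθ/√(L² − r² sin²θ)].
With r = 0.0121 m, L = 0.0493 m, θ = 131.4°: the bracketed kinematic factor |dx/dθ| = 0.0075775 m.
ω = v/|dx/dθ| = 2.25/0.0075775 = 296.93 rad/s.
N = 60ω/(2π) = 2835.5 rpm.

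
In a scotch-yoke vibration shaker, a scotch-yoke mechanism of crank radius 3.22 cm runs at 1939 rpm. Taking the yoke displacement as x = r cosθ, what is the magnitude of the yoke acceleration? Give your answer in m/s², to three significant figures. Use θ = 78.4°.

267

ω = 203.1 rad/s (from 1939 rpm).
x = r cosθ ⇒ ẍ = −rω² cosθ (ω constant).
|a| = rω²|cosθ| = 0.0322·(203.1)²·|cos 78.4°| = 266.95 m/s².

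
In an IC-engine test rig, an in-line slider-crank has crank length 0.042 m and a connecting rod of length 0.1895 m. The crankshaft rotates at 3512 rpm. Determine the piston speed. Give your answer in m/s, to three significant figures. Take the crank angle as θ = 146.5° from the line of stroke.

6.94

ω = 2π·3512/60 = 367.8 rad/s
For an in-line slider-crank, x = r cosθ + √(L² − r² sin²θ), so v = −rω sinθ·[1 + r cosθ/√(L² − r² sin²θ)].
With r = 0.042 m, L = 0.1895 m, θ = 146.5°: √(L² − r² sin²θ) = 0.18808 m.
v = −0.042·367.8·0.55194·[1 + 0.042·-0.83389/0.18808] = -6.9379 m/s.
|v| = 6.9379 m/s.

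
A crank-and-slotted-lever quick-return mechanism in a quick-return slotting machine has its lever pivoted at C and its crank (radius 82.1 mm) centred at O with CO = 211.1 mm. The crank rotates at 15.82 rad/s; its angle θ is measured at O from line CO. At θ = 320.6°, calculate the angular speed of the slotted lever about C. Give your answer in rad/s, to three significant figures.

4.08

ω = 15.82 rad/s
Crank pin A relative to C: A = (d + r cosθ, r sinθ); lever angle φ = atan2(r sinθ, d + r cosθ).
Differentiating tanφ: φ̇ = rω(d cosθ + r)/(d² + r² + 2dr cosθ).
d² + r² + 2dr cosθ = |CA|² = 0.0780886 m²;  d cosθ + r = +0.24522 m.
|ω_lever| = |0.0821·15.82·+0.24522| / 0.0780886 = 4.0787 rad/s.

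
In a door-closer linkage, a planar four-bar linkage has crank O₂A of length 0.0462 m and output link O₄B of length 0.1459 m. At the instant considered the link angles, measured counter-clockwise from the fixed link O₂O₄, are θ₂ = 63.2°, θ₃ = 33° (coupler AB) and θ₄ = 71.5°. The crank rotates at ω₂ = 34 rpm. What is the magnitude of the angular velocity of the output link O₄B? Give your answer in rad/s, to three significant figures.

0.911

ω₂ = 3.56 rad/s (from 34 rpm).
Differentiating the loop-closure r₂e^{iθ₂}+r₃e^{iθ₃}=r₁+r₄e^{iθ₄} gives r₂ω₂e^{iθ₂}+r₃ω₃e^{iθ₃}=r₄ω₄e^{iθ₄}.
Eliminating the other unknown: ω₄ = r₂ω₂ sin(θ₂−θ₃) / [r₄ sin(θ₄−θ₃)].
Numerator sine = +0.50302; denominator sine = +0.62251.
Result = 0.0462·3.56·(+0.50302) / (0.1459·(+0.62251)) = +0.91102 rad/s; magnitude 0.91102 rad/s.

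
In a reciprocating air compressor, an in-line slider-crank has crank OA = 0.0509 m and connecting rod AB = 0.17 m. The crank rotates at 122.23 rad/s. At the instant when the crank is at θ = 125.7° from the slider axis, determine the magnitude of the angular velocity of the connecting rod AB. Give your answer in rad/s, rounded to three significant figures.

22.0

ω = 122.2 rad/s
The rod makes angle φ with the slider axis where L sinφ = r sinθ; differentiating, L cosφ·φ̇ = r ω cosθ.
L cosφ = √(L² − r² sin²θ) = 0.1649 m.
|ω_rod| = r ω |cosθ| / √(L² − r² sin²θ) = 0.0509·122.2·0.58354/0.1649 = 22.017 rad/s.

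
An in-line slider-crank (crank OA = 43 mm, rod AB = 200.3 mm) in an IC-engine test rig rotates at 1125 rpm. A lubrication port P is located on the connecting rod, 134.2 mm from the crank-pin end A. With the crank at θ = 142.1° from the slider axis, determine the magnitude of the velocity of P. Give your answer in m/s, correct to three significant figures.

ω = 117.8 rad/s.  Crank-pin speed |V_A| = rω = 5.0658 m/s, perpendicular to OA.
Rod angle: sinφ = −(r/L) sinθ ⇒ φ = -7.578°; ω_rod = −rω cosθ/√(L²−r²sin²θ) = +20.133 rad/s.
V_P = V_A + ω_rod × AP, with AP = 0.1342 m along the rod.
Components: V_Px = −rω sinθ − a·ω_rod·sinφ = -2.7556 m/s;  V_Py = rω cosθ + a·ω_rod·cosφ = -1.3191 m/s.
|V_P| = √(V_Px² + V_Py²) = 3.055 m/s.

3.06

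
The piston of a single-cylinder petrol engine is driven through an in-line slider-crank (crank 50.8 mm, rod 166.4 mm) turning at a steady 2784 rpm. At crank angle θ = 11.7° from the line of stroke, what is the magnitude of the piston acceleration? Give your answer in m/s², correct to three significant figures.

5450

ω = 2π·2784/60 = 291.5 rad/s
x(θ) = r cosθ + √(L² − r² sin²θ); with ω constant, a = ω²·d²x/dθ².
d²x/dθ² = −r cosθ − r²(cos2θ)/√u − r⁴ sin²2θ/(4u^{3/2}),  u = L² − r² sin²θ = 0.0275828 m².
Substituting r = 0.0508 m, L = 0.1664 m, θ = 11.7°: d²x/dθ² = -0.064062 m.
a = ω²·d²x/dθ² = (291.5)²·(-0.064062) = -5445 m/s²;  |a| = 5445 m/s².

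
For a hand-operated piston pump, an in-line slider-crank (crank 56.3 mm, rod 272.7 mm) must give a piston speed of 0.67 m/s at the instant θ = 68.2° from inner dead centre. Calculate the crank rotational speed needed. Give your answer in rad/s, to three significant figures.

11.9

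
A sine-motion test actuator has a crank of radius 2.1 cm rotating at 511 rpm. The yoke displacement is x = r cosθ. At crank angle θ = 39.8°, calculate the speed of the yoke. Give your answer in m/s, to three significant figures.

0.719

ω = 53.51 rad/s (from 511 rpm).
x = r cosθ ⇒ ẋ = −rω sinθ.
|v| = rω|sinθ| = 0.021·53.51·|sin 39.8°| = 0.71932 m/s.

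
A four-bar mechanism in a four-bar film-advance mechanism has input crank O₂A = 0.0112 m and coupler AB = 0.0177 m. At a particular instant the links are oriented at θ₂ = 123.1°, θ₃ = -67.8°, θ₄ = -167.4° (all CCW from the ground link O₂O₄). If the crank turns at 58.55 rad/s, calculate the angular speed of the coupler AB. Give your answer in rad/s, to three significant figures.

ω₂ = 58.55 rad/s
Differentiating the loop-closure r₂e^{iθ₂}+r₃e^{iθ₃}=r₁+r₄e^{iθ₄} gives r₂ω₂e^{iθ₂}+r₃ω₃e^{iθ₃}=r₄ω₄e^{iθ₄}.
Eliminating the other unknown: ω₃ = r₂ω₂ sin(θ₄−θ₂) / [r₃ sin(θ₃−θ₄)].
Numerator sine = +0.93667; denominator sine = +0.98600.
Result = 0.0112·58.55·(+0.93667) / (0.0177·(+0.98600)) = +35.195 rad/s; magnitude 35.195 rad/s.

35.2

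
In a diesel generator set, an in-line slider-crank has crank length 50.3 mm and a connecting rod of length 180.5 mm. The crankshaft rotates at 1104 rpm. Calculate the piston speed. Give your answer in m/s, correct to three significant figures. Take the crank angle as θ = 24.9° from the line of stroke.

ω = 2π·1104/60 = 115.6 rad/s
For an in-line slider-crank, x = r cosθ + √(L² − r² sin²θ), so v = −rω sinθ·[1 + r cosθ/√(L² − r² sin²θ)].
With r = 0.0503 m, L = 0.1805 m, θ = 24.9°: √(L² − r² sin²θ) = 0.17925 m.
v = −0.0503·115.6·0.42104·[1 + 0.0503·0.90704/0.17925] = -3.0716 m/s.
|v| = 3.0716 m/s.

3.07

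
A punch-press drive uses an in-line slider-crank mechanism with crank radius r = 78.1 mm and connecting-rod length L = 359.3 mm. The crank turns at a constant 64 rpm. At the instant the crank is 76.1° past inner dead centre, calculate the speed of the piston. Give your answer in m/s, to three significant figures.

ω = 2π·64/60 = 6.702 rad/s
For an in-line slider-crank, x = r cosθ + √(L² − r² sin²θ), so v = −rω sinθ·[1 + r cosθ/√(L² − r² sin²θ)].
With r = 0.0781 m, L = 0.3593 m, θ = 76.1°: √(L² − r² sin²θ) = 0.35121 m.
v = −0.0781·6.702·0.97072·[1 + 0.0781·0.24023/0.35121] = -0.53525 m/s.
|v| = 0.53525 m/s.

0.535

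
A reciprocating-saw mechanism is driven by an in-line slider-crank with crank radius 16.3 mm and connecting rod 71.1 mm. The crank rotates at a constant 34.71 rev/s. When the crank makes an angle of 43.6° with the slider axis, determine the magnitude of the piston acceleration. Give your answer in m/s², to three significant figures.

ω = 2π·34.7 = 218.1 rad/s
x(θ) = r cosθ + √(L² − r² sin²θ); with ω constant, a = ω²·d²x/dθ².
d²x/dθ² = −r cosθ − r²(cos2θ)/√u − r⁴ sin²2θ/(4u^{3/2}),  u = L² − r² sin²θ = 0.00492885 m².
Substituting r = 0.0163 m, L = 0.0711 m, θ = 43.6°: d²x/dθ² = -0.01204 m.
a = ω²·d²x/dθ² = (218.1)²·(-0.01204) = -572.65 m/s²;  |a| = 572.65 m/s².

573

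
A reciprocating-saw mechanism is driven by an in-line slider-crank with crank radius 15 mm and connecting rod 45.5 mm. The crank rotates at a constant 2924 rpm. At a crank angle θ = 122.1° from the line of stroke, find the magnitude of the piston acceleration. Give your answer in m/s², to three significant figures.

ω = 2π·2924/60 = 306.2 rad/s
x(θ) = r cosθ + √(L² − r² sin²θ); with ω constant, a = ω²·d²x/dθ².
d²x/dθ² = −r cosθ − r²(cos2θ)/√u − r⁴ sin²2θ/(4u^{3/2}),  u = L² − r² sin²θ = 0.00190879 m².
Substituting r = 0.015 m, L = 0.0455 m, θ = 122.1°: d²x/dθ² = +0.010089 m.
a = ω²·d²x/dθ² = (306.2)²·(+0.010089) = +945.97 m/s²;  |a| = 945.97 m/s².

946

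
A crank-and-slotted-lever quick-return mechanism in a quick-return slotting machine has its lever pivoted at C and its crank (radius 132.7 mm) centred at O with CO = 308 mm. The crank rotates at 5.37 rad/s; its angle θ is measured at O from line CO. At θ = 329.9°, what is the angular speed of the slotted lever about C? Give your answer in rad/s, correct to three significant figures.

1.55

ω = 5.37 rad/s
Crank pin A relative to C: A = (d + r cosθ, r sinθ); lever angle φ = atan2(r sinθ, d + r cosθ).
Differentiating tanφ: φ̇ = rω(d cosθ + r)/(d² + r² + 2dr cosθ).
d² + r² + 2dr cosθ = |CA|² = 0.183194 m²;  d cosθ + r = +0.39917 m.
|ω_lever| = |0.1327·5.37·+0.39917| / 0.183194 = 1.5527 rad/s.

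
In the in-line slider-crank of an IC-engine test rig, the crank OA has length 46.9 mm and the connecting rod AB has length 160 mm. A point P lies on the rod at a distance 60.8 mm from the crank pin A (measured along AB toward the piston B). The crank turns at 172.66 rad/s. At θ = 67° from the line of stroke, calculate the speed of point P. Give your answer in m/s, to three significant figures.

8.03

ω = 172.7 rad/s.  Crank-pin speed |V_A| = rω = 8.0978 m/s, perpendicular to OA.
Rod angle: sinφ = −(r/L) sinθ ⇒ φ = -15.654°; ω_rod = −rω cosθ/√(L²−r²sin²θ) = -20.537 rad/s.
V_P = V_A + ω_rod × AP, with AP = 0.0608 m along the rod.
Components: V_Px = −rω sinθ − a·ω_rod·sinφ = -7.7909 m/s;  V_Py = rω cosθ + a·ω_rod·cosφ = +1.9617 m/s.
|V_P| = √(V_Px² + V_Py²) = 8.0341 m/s.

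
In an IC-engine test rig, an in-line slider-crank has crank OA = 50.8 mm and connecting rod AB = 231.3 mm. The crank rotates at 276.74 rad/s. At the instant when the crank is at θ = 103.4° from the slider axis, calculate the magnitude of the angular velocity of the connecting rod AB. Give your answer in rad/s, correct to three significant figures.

ω = 276.7 rad/s
The rod makes angle φ with the slider axis where L sinφ = r sinθ; differentiating, L cosφ·φ̇ = r ω cosθ.
L cosφ = √(L² − r² sin²θ) = 0.22596 m.
|ω_rod| = r ω |cosθ| / √(L² − r² sin²θ) = 0.0508·276.7·0.23175/0.22596 = 14.419 rad/s.

14.4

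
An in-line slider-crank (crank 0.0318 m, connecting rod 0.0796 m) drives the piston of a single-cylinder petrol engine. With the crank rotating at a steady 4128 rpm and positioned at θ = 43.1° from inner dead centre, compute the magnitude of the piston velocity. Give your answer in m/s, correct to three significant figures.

12.2

ω = 2π·4128/60 = 432.3 rad/s
For an in-line slider-crank, x = r cosθ + √(L² − r² sin²θ), so v = −rω sinθ·[1 + r cosθ/√(L² − r² sin²θ)].
With r = 0.0318 m, L = 0.0796 m, θ = 43.1°: √(L² − r² sin²θ) = 0.076577 m.
v = −0.0318·432.3·0.68327·[1 + 0.0318·0.73016/0.076577] = -12.241 m/s.
|v| = 12.241 m/s.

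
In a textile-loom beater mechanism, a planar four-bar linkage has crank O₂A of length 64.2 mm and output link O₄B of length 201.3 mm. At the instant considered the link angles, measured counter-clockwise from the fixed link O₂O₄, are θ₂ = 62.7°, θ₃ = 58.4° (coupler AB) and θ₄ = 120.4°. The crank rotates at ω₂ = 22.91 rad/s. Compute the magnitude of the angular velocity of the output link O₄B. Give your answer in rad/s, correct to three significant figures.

ω₂ = 22.91 rad/s
Differentiating the loop-closure r₂e^{iθ₂}+r₃e^{iθ₃}=r₁+r₄e^{iθ₄} gives r₂ω₂e^{iθ₂}+r₃ω₃e^{iθ₃}=r₄ω₄e^{iθ₄}.
Eliminating the other unknown: ω₄ = r₂ω₂ sin(θ₂−θ₃) / [r₄ sin(θ₄−θ₃)].
Numerator sine = +0.07498; denominator sine = +0.88295.
Result = 0.0642·22.91·(+0.07498) / (0.2013·(+0.88295)) = +0.62047 rad/s; magnitude 0.62047 rad/s.

0.620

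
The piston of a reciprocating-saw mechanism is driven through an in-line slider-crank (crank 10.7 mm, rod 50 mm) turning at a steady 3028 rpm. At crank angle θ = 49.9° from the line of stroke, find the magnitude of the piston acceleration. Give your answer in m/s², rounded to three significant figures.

656

ω = 2π·3028/60 = 317.1 rad/s
x(θ) = r cosθ + √(L² − r² sin²θ); with ω constant, a = ω²·d²x/dθ².
d²x/dθ² = −r cosθ − r²(cos2θ)/√u − r⁴ sin²2θ/(4u^{3/2}),  u = L² − r² sin²θ = 0.00243301 m².
Substituting r = 0.0107 m, L = 0.05 m, θ = 49.9°: d²x/dθ² = -0.0065236 m.
a = ω²·d²x/dθ² = (317.1)²·(-0.0065236) = -655.92 m/s²;  |a| = 655.92 m/s².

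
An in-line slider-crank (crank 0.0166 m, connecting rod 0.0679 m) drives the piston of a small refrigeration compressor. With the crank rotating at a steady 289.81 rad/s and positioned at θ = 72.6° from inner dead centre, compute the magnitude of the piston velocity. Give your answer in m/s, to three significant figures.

4.94

ω = 289.8 rad/s
For an in-line slider-crank, x = r cosθ + √(L² − r² sin²θ), so v = −rω sinθ·[1 + r cosθ/√(L² − r² sin²θ)].
With r = 0.0166 m, L = 0.0679 m, θ = 72.6°: √(L² − r² sin²θ) = 0.066026 m.
v = −0.0166·289.8·0.95424·[1 + 0.0166·0.29904/0.066026] = -4.9358 m/s.
|v| = 4.9358 m/s.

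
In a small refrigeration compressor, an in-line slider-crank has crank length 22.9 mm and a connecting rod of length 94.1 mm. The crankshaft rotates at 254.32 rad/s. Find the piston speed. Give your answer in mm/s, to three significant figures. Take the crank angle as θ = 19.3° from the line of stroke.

ω = 254.3 rad/s
For an in-line slider-crank, x = r cosθ + √(L² − r² sin²θ), so v = −rω sinθ·[1 + r cosθ/√(L² − r² sin²θ)].
With r = 0.0229 m, L = 0.0941 m, θ = 19.3°: √(L² − r² sin²θ) = 0.093795 m.
v = −0.0229·254.3·0.33051·[1 + 0.0229·0.94380/0.093795] = -2.3684 m/s.
|v| = 2.3684 m/s = 2368.4 mm/s.

2370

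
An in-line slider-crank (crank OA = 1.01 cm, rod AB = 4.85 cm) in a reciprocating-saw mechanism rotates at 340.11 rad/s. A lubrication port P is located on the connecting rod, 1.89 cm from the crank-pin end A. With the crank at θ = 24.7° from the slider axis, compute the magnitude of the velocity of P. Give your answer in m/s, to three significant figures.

2.45

ω = 340.1 rad/s.  Crank-pin speed |V_A| = rω = 3.4351 m/s, perpendicular to OA.
Rod angle: sinφ = −(r/L) sinθ ⇒ φ = -4.992°; ω_rod = −rω cosθ/√(L²−r²sin²θ) = -64.592 rad/s.
V_P = V_A + ω_rod × AP, with AP = 0.0189 m along the rod.
Components: V_Px = −rω sinθ − a·ω_rod·sinφ = -1.5417 m/s;  V_Py = rω cosθ + a·ω_rod·cosφ = +1.9047 m/s.
|V_P| = √(V_Px² + V_Py²) = 2.4504 m/s.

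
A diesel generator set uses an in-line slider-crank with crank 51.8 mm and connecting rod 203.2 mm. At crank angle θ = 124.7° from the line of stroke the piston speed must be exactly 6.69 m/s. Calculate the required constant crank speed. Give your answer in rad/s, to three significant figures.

184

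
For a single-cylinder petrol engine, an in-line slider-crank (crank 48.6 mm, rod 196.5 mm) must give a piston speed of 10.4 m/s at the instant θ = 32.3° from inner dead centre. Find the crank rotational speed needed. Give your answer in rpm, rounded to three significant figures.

For an in-line slider-crank, |v_piston| = rω|sinθ|·[1 + r cosθ/√(L² − r² sin²θ)].
With r = 0.0486 m, L = 0.1965 m, θ = 32.3°: the bracketed kinematic factor |dx/dθ| = 0.031447 m.
ω = v/|dx/dθ| = 10.4/0.031447 = 330.72 rad/s.
N = 60ω/(2π) = 3158.1 rpm.

3160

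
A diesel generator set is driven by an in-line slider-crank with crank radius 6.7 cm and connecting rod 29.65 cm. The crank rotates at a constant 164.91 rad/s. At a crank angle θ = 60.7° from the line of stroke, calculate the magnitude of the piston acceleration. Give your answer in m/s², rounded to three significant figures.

ω = 164.9 rad/s
x(θ) = r cosθ + √(L² − r² sin²θ); with ω constant, a = ω²·d²x/dθ².
d²x/dθ² = −r cosθ − r²(cos2θ)/√u − r⁴ sin²2θ/(4u^{3/2}),  u = L² − r² sin²θ = 0.0844983 m².
Substituting r = 0.067 m, L = 0.2965 m, θ = 60.7°: d²x/dθ² = -0.024892 m.
a = ω²·d²x/dθ² = (164.9)²·(-0.024892) = -676.95 m/s²;  |a| = 676.95 m/s².

677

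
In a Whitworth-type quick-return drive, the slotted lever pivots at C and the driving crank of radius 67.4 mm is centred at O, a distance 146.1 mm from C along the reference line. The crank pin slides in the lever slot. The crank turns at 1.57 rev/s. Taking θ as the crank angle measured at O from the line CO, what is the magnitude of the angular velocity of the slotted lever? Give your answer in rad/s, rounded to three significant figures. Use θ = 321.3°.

2.92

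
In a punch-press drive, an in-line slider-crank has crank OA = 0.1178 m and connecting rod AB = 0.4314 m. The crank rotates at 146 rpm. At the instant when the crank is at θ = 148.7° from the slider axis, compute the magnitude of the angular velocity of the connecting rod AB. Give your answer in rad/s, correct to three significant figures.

3.60

ω = 15.29 rad/s (converted from 146 rpm).
The rod makes angle φ with the slider axis where L sinφ = r sinθ; differentiating, L cosφ·φ̇ = r ω cosθ.
L cosφ = √(L² − r² sin²θ) = 0.42704 m.
|ω_rod| = r ω |cosθ| / √(L² − r² sin²θ) = 0.1178·15.29·0.85446/0.42704 = 3.6037 rad/s.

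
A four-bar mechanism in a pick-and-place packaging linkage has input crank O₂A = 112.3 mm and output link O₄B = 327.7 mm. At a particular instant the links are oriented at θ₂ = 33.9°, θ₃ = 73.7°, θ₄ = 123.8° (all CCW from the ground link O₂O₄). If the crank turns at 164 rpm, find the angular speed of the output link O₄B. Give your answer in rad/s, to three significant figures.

ω₂ = 17.17 rad/s (from 164 rpm).
Differentiating the loop-closure r₂e^{iθ₂}+r₃e^{iθ₃}=r₁+r₄e^{iθ₄} gives r₂ω₂e^{iθ₂}+r₃ω₃e^{iθ₃}=r₄ω₄e^{iθ₄}.
Eliminating the other unknown: ω₄ = r₂ω₂ sin(θ₂−θ₃) / [r₄ sin(θ₄−θ₃)].
Numerator sine = -0.64011; denominator sine = +0.76717.
Result = 0.1123·17.17·(-0.64011) / (0.3277·(+0.76717)) = -4.9107 rad/s; magnitude 4.9107 rad/s.

4.91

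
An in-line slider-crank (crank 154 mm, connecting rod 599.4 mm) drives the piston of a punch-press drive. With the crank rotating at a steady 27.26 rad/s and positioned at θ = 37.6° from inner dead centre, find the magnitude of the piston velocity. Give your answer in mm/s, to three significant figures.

ω = 27.26 rad/s
For an in-line slider-crank, x = r cosθ + √(L² − r² sin²θ), so v = −rω sinθ·[1 + r cosθ/√(L² − r² sin²θ)].
With r = 0.154 m, L = 0.5994 m, θ = 37.6°: √(L² − r² sin²θ) = 0.59199 m.
v = −0.154·27.26·0.61015·[1 + 0.154·0.79229/0.59199] = -3.0893 m/s.
|v| = 3.0893 m/s = 3089.3 mm/s.

3090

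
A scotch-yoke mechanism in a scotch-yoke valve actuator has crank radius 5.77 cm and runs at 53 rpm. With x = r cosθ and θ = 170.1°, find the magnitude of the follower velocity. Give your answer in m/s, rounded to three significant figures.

0.0551

ω = 5.55 rad/s (from 53 rpm).
x = r cosθ ⇒ ẋ = −rω sinθ.
|v| = rω|sinθ| = 0.0577·5.55·|sin 170.1°| = 0.055059 m/s.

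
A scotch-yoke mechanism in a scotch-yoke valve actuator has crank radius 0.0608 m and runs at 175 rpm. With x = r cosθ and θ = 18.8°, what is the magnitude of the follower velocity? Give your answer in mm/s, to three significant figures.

ω = 18.33 rad/s (from 175 rpm).
x = r cosθ ⇒ ẋ = −rω sinθ.
|v| = rω|sinθ| = 0.0608·18.33·|sin 18.8°| = 0.35907 m/s = 359.07 mm/s.

359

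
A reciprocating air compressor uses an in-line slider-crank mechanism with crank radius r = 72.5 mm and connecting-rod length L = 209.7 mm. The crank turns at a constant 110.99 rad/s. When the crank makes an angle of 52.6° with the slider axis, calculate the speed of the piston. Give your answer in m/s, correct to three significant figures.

7.79

ω = 111 rad/s
For an in-line slider-crank, x = r cosθ + √(L² − r² sin²θ), so v = −rω sinθ·[1 + r cosθ/√(L² − r² sin²θ)].
With r = 0.0725 m, L = 0.2097 m, θ = 52.6°: √(L² − r² sin²θ) = 0.20164 m.
v = −0.0725·111·0.79441·[1 + 0.0725·0.60738/0.20164] = -7.7885 m/s.
|v| = 7.7885 m/s.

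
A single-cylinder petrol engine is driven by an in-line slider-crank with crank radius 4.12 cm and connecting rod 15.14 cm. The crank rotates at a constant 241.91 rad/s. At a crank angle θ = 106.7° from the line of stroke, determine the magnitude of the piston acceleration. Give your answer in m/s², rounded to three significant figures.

ω = 241.9 rad/s
x(θ) = r cosθ + √(L² − r² sin²θ); with ω constant, a = ω²·d²x/dθ².
d²x/dθ² = −r cosθ − r²(cos2θ)/√u − r⁴ sin²2θ/(4u^{3/2}),  u = L² − r² sin²θ = 0.0213647 m².
Substituting r = 0.0412 m, L = 0.1514 m, θ = 106.7°: d²x/dθ² = +0.021464 m.
a = ω²·d²x/dθ² = (241.9)²·(+0.021464) = +1256.1 m/s²;  |a| = 1256.1 m/s².

1260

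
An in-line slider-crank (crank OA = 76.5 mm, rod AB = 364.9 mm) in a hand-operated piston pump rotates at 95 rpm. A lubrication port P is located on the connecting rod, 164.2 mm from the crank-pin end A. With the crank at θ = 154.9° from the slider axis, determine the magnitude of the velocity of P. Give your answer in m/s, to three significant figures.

ω = 9.948 rad/s.  Crank-pin speed |V_A| = rω = 0.76105 m/s, perpendicular to OA.
Rod angle: sinφ = −(r/L) sinθ ⇒ φ = -5.102°; ω_rod = −rω cosθ/√(L²−r²sin²θ) = +1.8962 rad/s.
V_P = V_A + ω_rod × AP, with AP = 0.1642 m along the rod.
Components: V_Px = −rω sinθ − a·ω_rod·sinφ = -0.29515 m/s;  V_Py = rω cosθ + a·ω_rod·cosφ = -0.37906 m/s.
|V_P| = √(V_Px² + V_Py²) = 0.48042 m/s.

0.480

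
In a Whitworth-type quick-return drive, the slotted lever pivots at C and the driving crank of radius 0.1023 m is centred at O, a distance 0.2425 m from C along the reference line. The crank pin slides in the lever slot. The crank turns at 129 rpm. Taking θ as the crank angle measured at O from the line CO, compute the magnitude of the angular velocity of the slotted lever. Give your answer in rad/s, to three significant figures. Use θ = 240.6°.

ω = 13.51 rad/s (from 129 rpm).
Crank pin A relative to C: A = (d + r cosθ, r sinθ); lever angle φ = atan2(r sinθ, d + r cosθ).
Differentiating tanφ: φ̇ = rω(d cosθ + r)/(d² + r² + 2dr cosθ).
d² + r² + 2dr cosθ = |CA|² = 0.0449151 m²;  d cosθ + r = -0.016744 m.
|ω_lever| = |0.1023·13.51·-0.016744| / 0.0449151 = 0.51519 rad/s.

0.515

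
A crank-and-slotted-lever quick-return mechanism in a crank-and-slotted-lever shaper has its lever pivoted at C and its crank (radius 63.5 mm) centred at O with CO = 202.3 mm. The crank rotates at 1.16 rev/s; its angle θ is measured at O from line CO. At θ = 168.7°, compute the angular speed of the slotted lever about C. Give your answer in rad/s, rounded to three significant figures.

ω = 7.288 rad/s (from 1.16 rev/s).
Crank pin A relative to C: A = (d + r cosθ, r sinθ); lever angle φ = atan2(r sinθ, d + r cosθ).
Differentiating tanφ: φ̇ = rω(d cosθ + r)/(d² + r² + 2dr cosθ).
d² + r² + 2dr cosθ = |CA|² = 0.0197635 m²;  d cosθ + r = -0.13488 m.
|ω_lever| = |0.0635·7.288·-0.13488| / 0.0197635 = 3.1586 rad/s.

3.16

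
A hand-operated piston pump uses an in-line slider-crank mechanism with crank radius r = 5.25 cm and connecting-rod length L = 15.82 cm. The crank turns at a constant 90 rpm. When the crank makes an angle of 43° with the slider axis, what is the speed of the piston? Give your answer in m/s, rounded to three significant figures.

ω = 2π·90/60 = 9.425 rad/s
For an in-line slider-crank, x = r cosθ + √(L² − r² sin²θ), so v = −rω sinθ·[1 + r cosθ/√(L² − r² sin²θ)].
With r = 0.0525 m, L = 0.1582 m, θ = 43°: √(L² − r² sin²θ) = 0.15409 m.
v = −0.0525·9.425·0.68200·[1 + 0.0525·0.73135/0.15409] = -0.42154 m/s.
|v| = 0.42154 m/s.

0.422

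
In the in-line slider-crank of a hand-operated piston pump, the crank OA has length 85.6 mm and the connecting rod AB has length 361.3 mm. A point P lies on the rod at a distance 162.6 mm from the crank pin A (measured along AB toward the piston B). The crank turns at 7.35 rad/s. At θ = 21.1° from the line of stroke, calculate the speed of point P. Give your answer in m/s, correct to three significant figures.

0.408

ω = 7.35 rad/s.  Crank-pin speed |V_A| = rω = 0.62916 m/s, perpendicular to OA.
Rod angle: sinφ = −(r/L) sinθ ⇒ φ = -4.893°; ω_rod = −rω cosθ/√(L²−r²sin²θ) = -1.6306 rad/s.
V_P = V_A + ω_rod × AP, with AP = 0.1626 m along the rod.
Components: V_Px = −rω sinθ − a·ω_rod·sinφ = -0.24911 m/s;  V_Py = rω cosθ + a·ω_rod·cosφ = +0.32281 m/s.
|V_P| = √(V_Px² + V_Py²) = 0.40775 m/s.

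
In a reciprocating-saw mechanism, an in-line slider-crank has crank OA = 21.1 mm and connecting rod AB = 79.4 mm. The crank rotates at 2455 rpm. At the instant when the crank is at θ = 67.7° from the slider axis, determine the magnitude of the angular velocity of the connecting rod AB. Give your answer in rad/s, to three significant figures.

26.7

ω = 257.1 rad/s (converted from 2455 rpm).
The rod makes angle φ with the slider axis where L sinφ = r sinθ; differentiating, L cosφ·φ̇ = r ω cosθ.
L cosφ = √(L² − r² sin²θ) = 0.076963 m.
|ω_rod| = r ω |cosθ| / √(L² − r² sin²θ) = 0.0211·257.1·0.37946/0.076963 = 26.745 rad/s.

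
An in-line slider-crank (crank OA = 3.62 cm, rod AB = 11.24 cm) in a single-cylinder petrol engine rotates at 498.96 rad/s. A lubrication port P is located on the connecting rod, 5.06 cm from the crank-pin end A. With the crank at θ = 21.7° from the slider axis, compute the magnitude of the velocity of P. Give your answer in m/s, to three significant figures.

ω = 499 rad/s.  Crank-pin speed |V_A| = rω = 18.062 m/s, perpendicular to OA.
Rod angle: sinφ = −(r/L) sinθ ⇒ φ = -6.839°; ω_rod = −rω cosθ/√(L²−r²sin²θ) = -150.38 rad/s.
V_P = V_A + ω_rod × AP, with AP = 0.0506 m along the rod.
Components: V_Px = −rω sinθ − a·ω_rod·sinφ = -7.5846 m/s;  V_Py = rω cosθ + a·ω_rod·cosφ = +9.2273 m/s.
|V_P| = √(V_Px² + V_Py²) = 11.944 m/s.

11.9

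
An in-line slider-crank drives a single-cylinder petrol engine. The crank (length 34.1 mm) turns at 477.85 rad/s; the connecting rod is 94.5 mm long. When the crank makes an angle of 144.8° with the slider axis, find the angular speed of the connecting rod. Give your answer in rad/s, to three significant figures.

ω = 477.9 rad/s
The rod makes angle φ with the slider axis where L sinφ = r sinθ; differentiating, L cosφ·φ̇ = r ω cosθ.
L cosφ = √(L² − r² sin²θ) = 0.092433 m.
|ω_rod| = r ω |cosθ| / √(L² − r² sin²θ) = 0.0341·477.9·0.81714/0.092433 = 144.05 rad/s.

144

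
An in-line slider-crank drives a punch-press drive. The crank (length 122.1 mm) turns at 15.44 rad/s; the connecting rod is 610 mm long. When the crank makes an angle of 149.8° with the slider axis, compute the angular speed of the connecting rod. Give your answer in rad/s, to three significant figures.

ω = 15.44 rad/s
The rod makes angle φ with the slider axis where L sinφ = r sinθ; differentiating, L cosφ·φ̇ = r ω cosθ.
L cosφ = √(L² − r² sin²θ) = 0.6069 m.
|ω_rod| = r ω |cosθ| / √(L² − r² sin²θ) = 0.1221·15.44·0.86427/0.6069 = 2.6847 rad/s.

2.68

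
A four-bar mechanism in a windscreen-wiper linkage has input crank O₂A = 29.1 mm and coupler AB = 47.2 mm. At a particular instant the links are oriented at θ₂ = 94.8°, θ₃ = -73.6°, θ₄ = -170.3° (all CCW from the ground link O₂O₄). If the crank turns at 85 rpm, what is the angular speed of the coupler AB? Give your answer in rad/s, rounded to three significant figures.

ω₂ = 8.901 rad/s (from 85 rpm).
Differentiating the loop-closure r₂e^{iθ₂}+r₃e^{iθ₃}=r₁+r₄e^{iθ₄} gives r₂ω₂e^{iθ₂}+r₃ω₃e^{iθ₃}=r₄ω₄e^{iθ₄}.
Eliminating the other unknown: ω₃ = r₂ω₂ sin(θ₄−θ₂) / [r₃ sin(θ₃−θ₄)].
Numerator sine = +0.99635; denominator sine = +0.99317.
Result = 0.0291·8.901·(+0.99635) / (0.0472·(+0.99317)) = +5.5053 rad/s; magnitude 5.5053 rad/s.

5.51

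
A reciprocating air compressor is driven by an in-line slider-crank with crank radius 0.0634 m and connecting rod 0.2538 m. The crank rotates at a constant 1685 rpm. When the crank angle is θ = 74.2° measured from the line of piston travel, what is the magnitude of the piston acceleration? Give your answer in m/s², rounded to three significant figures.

107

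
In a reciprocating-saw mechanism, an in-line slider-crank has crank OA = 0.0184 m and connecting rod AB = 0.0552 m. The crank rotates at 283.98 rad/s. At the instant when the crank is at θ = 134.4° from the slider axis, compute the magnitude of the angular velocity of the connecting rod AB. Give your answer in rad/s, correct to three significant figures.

ω = 284 rad/s
The rod makes angle φ with the slider axis where L sinφ = r sinθ; differentiating, L cosφ·φ̇ = r ω cosθ.
L cosφ = √(L² − r² sin²θ) = 0.053612 m.
|ω_rod| = r ω |cosθ| / √(L² − r² sin²θ) = 0.0184·284·0.69966/0.053612 = 68.192 rad/s.

68.2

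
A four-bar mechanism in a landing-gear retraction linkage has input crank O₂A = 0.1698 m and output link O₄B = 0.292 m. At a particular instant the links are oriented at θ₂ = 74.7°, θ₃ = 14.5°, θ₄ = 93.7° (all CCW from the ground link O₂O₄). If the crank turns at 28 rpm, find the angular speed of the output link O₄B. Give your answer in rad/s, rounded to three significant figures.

ω₂ = 2.932 rad/s (from 28 rpm).
Differentiating the loop-closure r₂e^{iθ₂}+r₃e^{iθ₃}=r₁+r₄e^{iθ₄} gives r₂ω₂e^{iθ₂}+r₃ω₃e^{iθ₃}=r₄ω₄e^{iθ₄}.
Eliminating the other unknown: ω₄ = r₂ω₂ sin(θ₂−θ₃) / [r₄ sin(θ₄−θ₃)].
Numerator sine = +0.86777; denominator sine = +0.98229.
Result = 0.1698·2.932·(+0.86777) / (0.292·(+0.98229)) = +1.5063 rad/s; magnitude 1.5063 rad/s.

1.51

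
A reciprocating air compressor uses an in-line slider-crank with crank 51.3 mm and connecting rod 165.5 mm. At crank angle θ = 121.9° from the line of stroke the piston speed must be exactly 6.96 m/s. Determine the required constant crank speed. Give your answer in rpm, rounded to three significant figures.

1840

For an in-line slider-crank, |v_piston| = rω|sinθ|·[1 + r cosθ/√(L² − r² sin²θ)].
With r = 0.0513 m, L = 0.1655 m, θ = 121.9°: the bracketed kinematic factor |dx/dθ| = 0.036158 m.
ω = v/|dx/dθ| = 6.96/0.036158 = 192.49 rad/s.
N = 60ω/(2π) = 1838.1 rpm.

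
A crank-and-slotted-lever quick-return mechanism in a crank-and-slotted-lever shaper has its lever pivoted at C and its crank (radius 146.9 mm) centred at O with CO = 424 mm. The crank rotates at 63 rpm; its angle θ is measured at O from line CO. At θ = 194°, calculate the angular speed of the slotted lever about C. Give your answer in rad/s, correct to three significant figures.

3.19

ω = 6.597 rad/s (from 63 rpm).
Crank pin A relative to C: A = (d + r cosθ, r sinθ); lever angle φ = atan2(r sinθ, d + r cosθ).
Differentiating tanφ: φ̇ = rω(d cosθ + r)/(d² + r² + 2dr cosθ).
d² + r² + 2dr cosθ = |CA|² = 0.0804847 m²;  d cosθ + r = -0.26451 m.
|ω_lever| = |0.1469·6.597·-0.26451| / 0.0804847 = 3.185 rad/s.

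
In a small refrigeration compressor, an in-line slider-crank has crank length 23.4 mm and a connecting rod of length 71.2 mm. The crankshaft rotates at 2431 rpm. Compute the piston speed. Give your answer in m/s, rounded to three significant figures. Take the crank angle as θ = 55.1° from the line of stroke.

5.84

ω = 2π·2431/60 = 254.6 rad/s
For an in-line slider-crank, x = r cosθ + √(L² − r² sin²θ), so v = −rω sinθ·[1 + r cosθ/√(L² − r² sin²θ)].
With r = 0.0234 m, L = 0.0712 m, θ = 55.1°: √(L² − r² sin²θ) = 0.068565 m.
v = −0.0234·254.6·0.82015·[1 + 0.0234·0.57215/0.068565] = -5.8397 m/s.
|v| = 5.8397 m/s.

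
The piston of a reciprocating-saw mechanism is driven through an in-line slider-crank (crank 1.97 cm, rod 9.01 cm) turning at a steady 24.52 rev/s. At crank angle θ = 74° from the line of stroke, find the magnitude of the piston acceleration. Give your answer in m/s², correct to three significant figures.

40.6

ω = 2π·24.5 = 154.1 rad/s
x(θ) = r cosθ + √(L² − r² sin²θ); with ω constant, a = ω²·d²x/dθ².
d²x/dθ² = −r cosθ − r²(cos2θ)/√u − r⁴ sin²2θ/(4u^{3/2}),  u = L² − r² sin²θ = 0.00775941 m².
Substituting r = 0.0197 m, L = 0.0901 m, θ = 74°: d²x/dθ² = -0.0017093 m.
a = ω²·d²x/dθ² = (154.1)²·(-0.0017093) = -40.57 m/s²;  |a| = 40.57 m/s².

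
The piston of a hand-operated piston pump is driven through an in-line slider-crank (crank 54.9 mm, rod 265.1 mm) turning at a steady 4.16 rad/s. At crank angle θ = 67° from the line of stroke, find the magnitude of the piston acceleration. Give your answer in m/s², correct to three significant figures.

ω = 4.16 rad/s
x(θ) = r cosθ + √(L² − r² sin²θ); with ω constant, a = ω²·d²x/dθ².
d²x/dθ² = −r cosθ − r²(cos2θ)/√u − r⁴ sin²2θ/(4u^{3/2}),  u = L² − r² sin²θ = 0.0677242 m².
Substituting r = 0.0549 m, L = 0.2651 m, θ = 67°: d²x/dθ² = -0.013472 m.
a = ω²·d²x/dθ² = (4.16)²·(-0.013472) = -0.23315 m/s²;  |a| = 0.23315 m/s².

0.233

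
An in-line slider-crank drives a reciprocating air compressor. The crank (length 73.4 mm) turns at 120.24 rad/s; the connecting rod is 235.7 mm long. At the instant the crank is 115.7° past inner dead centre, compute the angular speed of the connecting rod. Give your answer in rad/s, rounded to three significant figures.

16.9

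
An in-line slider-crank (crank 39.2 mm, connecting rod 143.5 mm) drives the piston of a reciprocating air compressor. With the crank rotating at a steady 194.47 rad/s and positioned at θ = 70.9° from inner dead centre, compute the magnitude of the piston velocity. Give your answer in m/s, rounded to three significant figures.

7.87

ω = 194.5 rad/s
For an in-line slider-crank, x = r cosθ + √(L² − r² sin²θ), so v = −rω sinθ·[1 + r cosθ/√(L² − r² sin²θ)].
With r = 0.0392 m, L = 0.1435 m, θ = 70.9°: √(L² − r² sin²θ) = 0.13864 m.
v = −0.0392·194.5·0.94495·[1 + 0.0392·0.32722/0.13864] = -7.87 m/s.
|v| = 7.87 m/s.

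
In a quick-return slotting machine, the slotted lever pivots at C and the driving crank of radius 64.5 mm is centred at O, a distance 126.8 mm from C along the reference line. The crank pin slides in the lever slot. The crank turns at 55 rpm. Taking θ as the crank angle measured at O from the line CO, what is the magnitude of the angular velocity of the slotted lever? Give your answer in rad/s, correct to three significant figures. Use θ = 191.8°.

5.24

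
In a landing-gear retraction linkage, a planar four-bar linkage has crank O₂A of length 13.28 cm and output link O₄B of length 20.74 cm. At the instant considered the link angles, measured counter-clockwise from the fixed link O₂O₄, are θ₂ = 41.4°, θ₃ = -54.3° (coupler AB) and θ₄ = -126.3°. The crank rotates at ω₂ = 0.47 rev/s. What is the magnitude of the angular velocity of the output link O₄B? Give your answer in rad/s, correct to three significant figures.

ω₂ = 2.953 rad/s (from 0.47 rev/s).
Differentiating the loop-closure r₂e^{iθ₂}+r₃e^{iθ₃}=r₁+r₄e^{iθ₄} gives r₂ω₂e^{iθ₂}+r₃ω₃e^{iθ₃}=r₄ω₄e^{iθ₄}.
Eliminating the other unknown: ω₄ = r₂ω₂ sin(θ₂−θ₃) / [r₄ sin(θ₄−θ₃)].
Numerator sine = +0.99506; denominator sine = -0.95106.
Result = 0.1328·2.953·(+0.99506) / (0.2074·(-0.95106)) = -1.9784 rad/s; magnitude 1.9784 rad/s.

1.98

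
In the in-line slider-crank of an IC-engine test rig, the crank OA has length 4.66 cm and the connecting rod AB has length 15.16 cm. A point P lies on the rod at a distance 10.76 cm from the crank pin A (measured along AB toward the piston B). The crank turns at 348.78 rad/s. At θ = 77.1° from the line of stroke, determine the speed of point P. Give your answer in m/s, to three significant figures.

16.7

ω = 348.8 rad/s.  Crank-pin speed |V_A| = rω = 16.253 m/s, perpendicular to OA.
Rod angle: sinφ = −(r/L) sinθ ⇒ φ = -17.435°; ω_rod = −rω cosθ/√(L²−r²sin²θ) = -25.087 rad/s.
V_P = V_A + ω_rod × AP, with AP = 0.1076 m along the rod.
Components: V_Px = −rω sinθ − a·ω_rod·sinφ = -16.652 m/s;  V_Py = rω cosθ + a·ω_rod·cosφ = +1.0531 m/s.
|V_P| = √(V_Px² + V_Py²) = 16.685 m/s.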